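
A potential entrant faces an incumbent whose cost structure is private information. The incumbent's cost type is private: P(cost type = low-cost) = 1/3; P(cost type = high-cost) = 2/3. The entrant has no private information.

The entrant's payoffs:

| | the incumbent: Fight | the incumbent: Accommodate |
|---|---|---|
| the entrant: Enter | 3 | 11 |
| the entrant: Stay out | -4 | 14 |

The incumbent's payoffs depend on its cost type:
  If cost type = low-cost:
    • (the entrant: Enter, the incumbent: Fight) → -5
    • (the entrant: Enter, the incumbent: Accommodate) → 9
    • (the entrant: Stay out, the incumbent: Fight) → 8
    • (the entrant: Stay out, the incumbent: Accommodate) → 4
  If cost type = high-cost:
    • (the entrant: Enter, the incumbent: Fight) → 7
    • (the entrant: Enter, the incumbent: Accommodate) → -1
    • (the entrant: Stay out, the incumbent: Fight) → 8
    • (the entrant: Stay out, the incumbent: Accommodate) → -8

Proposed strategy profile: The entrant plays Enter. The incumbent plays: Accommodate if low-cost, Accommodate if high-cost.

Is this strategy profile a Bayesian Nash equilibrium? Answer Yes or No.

A profile is a BNE iff every type of every player is best-responding given beliefs about the other side.
The entrant plays Enter: E[Enter] = 1/3·(11) + 2/3·(11) = 11; E[Stay out] = 14. Not best-responding. ✗
The incumbent (cost type low-cost), facing Enter: Fight gives -5, Accommodate gives 9. Proposed Accommodate is best. ✓
The incumbent (cost type high-cost), facing Enter: Fight gives 7, Accommodate gives -1. Proposed Accommodate is not best — profitable deviation exists. ✗

No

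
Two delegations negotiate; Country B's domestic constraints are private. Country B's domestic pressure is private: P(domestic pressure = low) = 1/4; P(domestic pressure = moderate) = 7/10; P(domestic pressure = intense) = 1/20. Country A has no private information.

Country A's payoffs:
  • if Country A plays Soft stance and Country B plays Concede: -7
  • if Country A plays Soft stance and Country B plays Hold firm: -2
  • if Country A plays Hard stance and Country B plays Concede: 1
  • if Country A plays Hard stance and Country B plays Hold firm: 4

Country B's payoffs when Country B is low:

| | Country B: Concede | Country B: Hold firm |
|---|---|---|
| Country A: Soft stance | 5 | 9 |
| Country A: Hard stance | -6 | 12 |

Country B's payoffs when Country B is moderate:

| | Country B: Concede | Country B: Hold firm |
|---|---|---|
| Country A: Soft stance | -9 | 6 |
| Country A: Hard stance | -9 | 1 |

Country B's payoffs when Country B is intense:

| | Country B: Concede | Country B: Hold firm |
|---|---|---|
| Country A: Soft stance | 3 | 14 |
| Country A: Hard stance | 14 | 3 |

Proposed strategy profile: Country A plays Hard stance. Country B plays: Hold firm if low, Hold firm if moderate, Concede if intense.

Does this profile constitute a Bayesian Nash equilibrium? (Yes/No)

Country A plays Hard stance: E[Hard stance] = 1/4·(4) + 7/10·(4) + 1/20·(1) = 77/20; E[Soft stance] = -9/4. Best-responding. ✓
Country B (domestic pressure low), facing Hard stance: Concede gives -6, Hold firm gives 12. Proposed Hold firm is best. ✓
Country B (domestic pressure moderate), facing Hard stance: Concede gives -9, Hold firm gives 1. Proposed Hold firm is best. ✓
Country B (domestic pressure intense), facing Hard stance: Concede gives 14, Hold firm gives 3. Proposed Concede is best. ✓

Yes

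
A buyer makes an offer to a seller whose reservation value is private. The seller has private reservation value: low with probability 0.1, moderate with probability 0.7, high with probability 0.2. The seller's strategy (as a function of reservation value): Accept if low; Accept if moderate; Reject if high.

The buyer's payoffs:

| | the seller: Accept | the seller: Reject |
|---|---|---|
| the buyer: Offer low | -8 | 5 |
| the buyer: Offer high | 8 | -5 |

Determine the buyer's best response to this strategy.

Compute the buyer's expected payoff for each action, taking the expectation over the seller's type.
E[Offer low] = 0.1·(-8) + 0.7·(-8) + 0.2·(5) = -5.4
E[Offer high] = 0.1·(8) + 0.7·(8) + 0.2·(-5) = 5.4
Best response: Offer high (5.4 is the largest).

Offer high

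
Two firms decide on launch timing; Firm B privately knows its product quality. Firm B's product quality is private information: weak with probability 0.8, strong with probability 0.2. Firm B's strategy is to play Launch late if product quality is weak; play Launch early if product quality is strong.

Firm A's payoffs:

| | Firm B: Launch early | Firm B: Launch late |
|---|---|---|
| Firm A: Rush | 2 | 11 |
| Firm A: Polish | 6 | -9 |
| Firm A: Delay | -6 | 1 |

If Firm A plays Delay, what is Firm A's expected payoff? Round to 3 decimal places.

Take the expectation over Firm B's product quality, weighting each type's action by its prior probability.
E[Delay] = 0.8·1 + 0.2·(-6) = 0.8 + (-1.2) = -0.4

-0.400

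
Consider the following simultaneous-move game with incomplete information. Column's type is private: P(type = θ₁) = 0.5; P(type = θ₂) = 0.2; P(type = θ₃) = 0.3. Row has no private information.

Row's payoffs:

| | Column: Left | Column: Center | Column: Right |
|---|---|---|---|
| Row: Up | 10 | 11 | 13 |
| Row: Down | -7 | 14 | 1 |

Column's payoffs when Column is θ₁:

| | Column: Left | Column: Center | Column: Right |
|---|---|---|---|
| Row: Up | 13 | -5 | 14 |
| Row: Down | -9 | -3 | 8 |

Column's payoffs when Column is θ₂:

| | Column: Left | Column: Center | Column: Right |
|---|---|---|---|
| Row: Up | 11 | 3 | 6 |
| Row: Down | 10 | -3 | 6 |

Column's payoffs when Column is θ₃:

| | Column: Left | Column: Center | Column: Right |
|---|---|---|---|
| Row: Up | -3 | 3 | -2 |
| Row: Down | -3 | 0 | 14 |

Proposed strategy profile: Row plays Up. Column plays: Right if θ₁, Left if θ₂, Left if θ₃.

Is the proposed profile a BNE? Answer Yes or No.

Row plays Up: E[Up] = 0.5·(13) + 0.2·(10) + 0.3·(10) = 11.5; E[Down] = -3. Best-responding. ✓
Column (type θ₁), facing Up: Left gives 13, Center gives -5, Right gives 14. Proposed Right is best. ✓
Column (type θ₂), facing Up: Left gives 11, Center gives 3, Right gives 6. Proposed Left is best. ✓
Column (type θ₃), facing Up: Left gives -3, Center gives 3, Right gives -2. Proposed Left is not best — profitable deviation exists. ✗

No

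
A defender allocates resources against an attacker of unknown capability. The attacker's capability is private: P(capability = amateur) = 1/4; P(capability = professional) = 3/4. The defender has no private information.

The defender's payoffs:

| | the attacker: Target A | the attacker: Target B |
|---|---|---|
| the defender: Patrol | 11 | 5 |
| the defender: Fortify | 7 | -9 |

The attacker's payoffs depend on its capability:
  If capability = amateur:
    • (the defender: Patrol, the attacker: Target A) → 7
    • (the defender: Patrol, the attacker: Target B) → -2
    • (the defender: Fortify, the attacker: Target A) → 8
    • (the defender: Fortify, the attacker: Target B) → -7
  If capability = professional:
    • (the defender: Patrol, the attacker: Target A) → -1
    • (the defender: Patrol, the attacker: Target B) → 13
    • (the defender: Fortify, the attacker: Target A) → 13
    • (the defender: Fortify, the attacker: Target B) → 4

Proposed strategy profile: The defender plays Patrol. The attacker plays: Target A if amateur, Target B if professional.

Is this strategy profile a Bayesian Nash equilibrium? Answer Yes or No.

Yes

A profile is a BNE iff every type of every player is best-responding given beliefs about the other side.
The defender plays Patrol: E[Patrol] = 1/4·(11) + 3/4·(5) = 13/2; E[Fortify] = -5. Best-responding. ✓
The attacker (capability amateur), facing Patrol: Target A gives 7, Target B gives -2. Proposed Target A is best. ✓
The attacker (capability professional), facing Patrol: Target A gives -1, Target B gives 13. Proposed Target B is best. ✓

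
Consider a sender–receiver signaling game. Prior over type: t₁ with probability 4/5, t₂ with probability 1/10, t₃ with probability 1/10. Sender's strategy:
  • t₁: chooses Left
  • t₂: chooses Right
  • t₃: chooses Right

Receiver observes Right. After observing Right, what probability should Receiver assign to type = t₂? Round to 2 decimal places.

Apply Bayes' rule using the sender's strategy as the likelihood.
P(Right) = (4/5)·0 + (1/10)·1 + (1/10)·1 = 1/5
P(t₂ | Right) = ((1/10)·1) / (1/5) = (1/10) / (1/5) = 1/2

0.50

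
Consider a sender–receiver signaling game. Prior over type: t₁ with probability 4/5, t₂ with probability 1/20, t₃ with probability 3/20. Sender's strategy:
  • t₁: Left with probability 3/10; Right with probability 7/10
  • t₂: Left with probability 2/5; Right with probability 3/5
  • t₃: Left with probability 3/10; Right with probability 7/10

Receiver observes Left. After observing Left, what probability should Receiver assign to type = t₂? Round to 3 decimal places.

Apply Bayes' rule using the sender's strategy as the likelihood.
P(Left) = (4/5)·(3/10) + (1/20)·(2/5) + (3/20)·(3/10) = 61/200
P(t₂ | Left) = ((1/20)·(2/5)) / (61/200) = (1/50) / (61/200) = 4/61

0.066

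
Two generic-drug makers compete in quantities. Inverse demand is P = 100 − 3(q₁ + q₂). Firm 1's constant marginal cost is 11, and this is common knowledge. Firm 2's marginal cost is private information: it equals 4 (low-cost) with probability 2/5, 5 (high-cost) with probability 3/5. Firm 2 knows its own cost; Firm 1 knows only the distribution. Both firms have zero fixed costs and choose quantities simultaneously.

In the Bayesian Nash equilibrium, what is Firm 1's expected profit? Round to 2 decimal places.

252.69

Firm 2 with cost c maximizes (100 − 3(q₁+q₂) − c)·q₂, giving q₂(c) = (100 − c − 3q₁)/6.
E[c₂] = 2/5·4 + 3/5·5 = 4.6
Firm 1's FOC against E[q₂] yields q₁ = (100 − 2·11 + E[c₂])/9 = (100 − 22 + 4.6)/9 = 9.17778.
E[P] = 100 − 3·(q₁ + E[q₂]) = 38.5333; Firm 1's expected profit = (E[P] − 11)·q₁ = (38.5333 − 11)·9.17778 = 252.695.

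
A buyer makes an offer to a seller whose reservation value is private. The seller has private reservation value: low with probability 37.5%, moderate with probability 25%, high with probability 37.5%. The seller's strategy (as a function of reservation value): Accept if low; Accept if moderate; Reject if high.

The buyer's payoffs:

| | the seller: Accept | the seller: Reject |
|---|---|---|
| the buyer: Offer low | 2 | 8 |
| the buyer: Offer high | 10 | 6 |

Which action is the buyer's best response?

Offer high

E[Offer low] = 0.375·(2) + 0.25·(2) + 0.375·(8) = 4.25
E[Offer high] = 0.375·(10) + 0.25·(10) + 0.375·(6) = 8.5
Best response: Offer high (8.5 is the largest).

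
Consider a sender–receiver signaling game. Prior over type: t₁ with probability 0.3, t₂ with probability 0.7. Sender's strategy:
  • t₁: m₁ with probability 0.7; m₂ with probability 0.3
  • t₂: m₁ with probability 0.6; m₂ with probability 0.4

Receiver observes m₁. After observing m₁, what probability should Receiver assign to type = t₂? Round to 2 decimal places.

0.67

P(m₁) = 0.3·0.7 + 0.7·0.6 = 0.63
P(t₂ | m₁) = (0.7·0.6) / 0.63 = 0.42 / 0.63 = 0.666667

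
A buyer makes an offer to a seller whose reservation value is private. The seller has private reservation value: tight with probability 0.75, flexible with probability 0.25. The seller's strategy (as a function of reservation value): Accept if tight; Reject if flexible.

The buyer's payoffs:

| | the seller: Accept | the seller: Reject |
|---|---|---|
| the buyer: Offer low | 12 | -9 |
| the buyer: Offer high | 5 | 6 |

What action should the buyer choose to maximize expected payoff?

Offer low

E[Offer low] = 0.75·(12) + 0.25·(-9) = 6.75
E[Offer high] = 0.75·(5) + 0.25·(6) = 5.25
Best response: Offer low (6.75 is the largest).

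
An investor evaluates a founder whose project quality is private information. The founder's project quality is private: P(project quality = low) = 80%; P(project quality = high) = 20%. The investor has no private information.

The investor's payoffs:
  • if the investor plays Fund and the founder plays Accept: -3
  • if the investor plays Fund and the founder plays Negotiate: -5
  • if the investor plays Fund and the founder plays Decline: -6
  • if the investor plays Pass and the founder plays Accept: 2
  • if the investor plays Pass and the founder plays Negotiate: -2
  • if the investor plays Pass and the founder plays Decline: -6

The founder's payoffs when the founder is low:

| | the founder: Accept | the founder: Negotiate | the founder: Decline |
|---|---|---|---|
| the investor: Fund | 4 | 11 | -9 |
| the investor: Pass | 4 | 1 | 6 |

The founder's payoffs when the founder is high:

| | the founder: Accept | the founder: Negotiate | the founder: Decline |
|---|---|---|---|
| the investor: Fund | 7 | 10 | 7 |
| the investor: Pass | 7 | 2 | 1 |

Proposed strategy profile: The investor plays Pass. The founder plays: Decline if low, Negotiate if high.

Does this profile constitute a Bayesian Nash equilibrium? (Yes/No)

No

A profile is a BNE iff every type of every player is best-responding given beliefs about the other side.
The investor plays Pass: E[Pass] = 0.8·(-6) + 0.2·(-2) = -5.2; E[Fund] = -5.8. Best-responding. ✓
The founder (project quality low), facing Pass: Accept gives 4, Negotiate gives 1, Decline gives 6. Proposed Decline is best. ✓
The founder (project quality high), facing Pass: Accept gives 7, Negotiate gives 2, Decline gives 1. Proposed Negotiate is not best — profitable deviation exists. ✗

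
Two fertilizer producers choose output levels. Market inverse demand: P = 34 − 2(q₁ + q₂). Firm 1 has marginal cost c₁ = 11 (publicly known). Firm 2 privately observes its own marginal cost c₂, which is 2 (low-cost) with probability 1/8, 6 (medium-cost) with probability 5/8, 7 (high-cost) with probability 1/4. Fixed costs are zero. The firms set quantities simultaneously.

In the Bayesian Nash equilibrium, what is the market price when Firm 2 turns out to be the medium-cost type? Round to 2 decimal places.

17.04

Type-c best response for Firm 2: q₂(c) = (34 − c)/4 − q₁/2.
Firm 1 maximizes expected profit; its first-order condition is 34 − 4q₁ − 2E[q₂] − 11 = 0.
Substituting E[q₂] and solving: E[c₂] = 5.75, so q₁ = (34 − 2·11 + 5.75)/6 = 2.95833.
q₂(medium-cost) = 5.52083, so P = 34 − 2·(2.95833 + 5.52083) = 17.0417.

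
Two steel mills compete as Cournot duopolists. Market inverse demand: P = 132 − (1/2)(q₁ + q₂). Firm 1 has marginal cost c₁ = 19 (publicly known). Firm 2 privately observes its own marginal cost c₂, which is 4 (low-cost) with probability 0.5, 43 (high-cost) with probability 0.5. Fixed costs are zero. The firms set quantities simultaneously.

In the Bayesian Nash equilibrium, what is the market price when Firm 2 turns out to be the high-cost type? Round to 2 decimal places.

Type-c best response for Firm 2: q₂(c) = (132 − c) − q₁/2.
Firm 1 maximizes expected profit; its first-order condition is 132 − q₁ − (1/2)E[q₂] − 19 = 0.
Substituting E[q₂] and solving: E[c₂] = 23.5, so q₁ = (132 − 2·19 + 23.5)/(3/2) = 78.3333.
q₂(high-cost) = 49.8333, so P = 132 − (1/2)·(78.3333 + 49.8333) = 67.9167.

67.92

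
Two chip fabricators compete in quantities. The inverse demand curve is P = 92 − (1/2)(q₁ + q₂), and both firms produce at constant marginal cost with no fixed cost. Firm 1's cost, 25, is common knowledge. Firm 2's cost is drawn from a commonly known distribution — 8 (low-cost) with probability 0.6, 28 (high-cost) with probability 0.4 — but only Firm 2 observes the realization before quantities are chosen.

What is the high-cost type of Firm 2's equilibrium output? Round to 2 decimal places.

Each type of Firm 2 best-responds to q₁; Firm 1 best-responds to the expected q₂ over Firm 2's types.
Firm 2 with cost c maximizes (92 − (1/2)(q₁+q₂) − c)·q₂, giving q₂(c) = (92 − c − (1/2)q₁).
E[c₂] = 0.6·8 + 0.4·28 = 16
Firm 1's FOC against E[q₂] yields q₁ = (92 − 2·25 + E[c₂])/(3/2) = (92 − 50 + 16)/(3/2) = 38.6667.
q₂(high-cost) = (92 − 28 − (1/2)·38.6667) = 44.6667.

44.67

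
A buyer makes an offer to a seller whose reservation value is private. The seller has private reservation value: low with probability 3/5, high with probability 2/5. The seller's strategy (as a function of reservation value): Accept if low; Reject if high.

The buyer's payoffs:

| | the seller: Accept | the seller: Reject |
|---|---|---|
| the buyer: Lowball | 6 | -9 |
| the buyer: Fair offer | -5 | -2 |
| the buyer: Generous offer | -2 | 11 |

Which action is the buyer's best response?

Compute the buyer's expected payoff for each action, taking the expectation over the seller's type.
E[Lowball] = 3/5·(6) + 2/5·(-9) = 0
E[Fair offer] = 3/5·(-5) + 2/5·(-2) = -19/5
E[Generous offer] = 3/5·(-2) + 2/5·(11) = 16/5
Best response: Generous offer (16/5 is the largest).

Generous offer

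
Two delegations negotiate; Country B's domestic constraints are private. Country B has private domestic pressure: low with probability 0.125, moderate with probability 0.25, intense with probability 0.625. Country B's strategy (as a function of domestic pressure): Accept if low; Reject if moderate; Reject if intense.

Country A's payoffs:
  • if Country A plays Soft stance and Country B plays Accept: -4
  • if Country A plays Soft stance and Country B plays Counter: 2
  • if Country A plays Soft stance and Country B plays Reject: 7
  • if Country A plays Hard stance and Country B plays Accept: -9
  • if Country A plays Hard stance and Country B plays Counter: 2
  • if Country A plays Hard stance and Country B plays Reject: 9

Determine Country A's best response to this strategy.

E[Soft stance] = 0.125·(-4) + 0.25·(7) + 0.625·(7) = 5.625
E[Hard stance] = 0.125·(-9) + 0.25·(9) + 0.625·(9) = 6.75
Best response: Hard stance (6.75 is the largest).

Hard stance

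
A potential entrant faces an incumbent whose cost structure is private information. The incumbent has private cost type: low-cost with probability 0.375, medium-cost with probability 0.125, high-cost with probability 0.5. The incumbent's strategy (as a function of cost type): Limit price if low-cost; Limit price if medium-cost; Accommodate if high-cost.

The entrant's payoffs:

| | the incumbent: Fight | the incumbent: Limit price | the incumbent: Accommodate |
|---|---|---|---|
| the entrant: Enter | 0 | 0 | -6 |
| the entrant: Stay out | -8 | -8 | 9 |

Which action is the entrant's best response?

E[Enter] = 0.375·(0) + 0.125·(0) + 0.5·(-6) = -3
E[Stay out] = 0.375·(-8) + 0.125·(-8) + 0.5·(9) = 0.5
Best response: Stay out (0.5 is the largest).

Stay out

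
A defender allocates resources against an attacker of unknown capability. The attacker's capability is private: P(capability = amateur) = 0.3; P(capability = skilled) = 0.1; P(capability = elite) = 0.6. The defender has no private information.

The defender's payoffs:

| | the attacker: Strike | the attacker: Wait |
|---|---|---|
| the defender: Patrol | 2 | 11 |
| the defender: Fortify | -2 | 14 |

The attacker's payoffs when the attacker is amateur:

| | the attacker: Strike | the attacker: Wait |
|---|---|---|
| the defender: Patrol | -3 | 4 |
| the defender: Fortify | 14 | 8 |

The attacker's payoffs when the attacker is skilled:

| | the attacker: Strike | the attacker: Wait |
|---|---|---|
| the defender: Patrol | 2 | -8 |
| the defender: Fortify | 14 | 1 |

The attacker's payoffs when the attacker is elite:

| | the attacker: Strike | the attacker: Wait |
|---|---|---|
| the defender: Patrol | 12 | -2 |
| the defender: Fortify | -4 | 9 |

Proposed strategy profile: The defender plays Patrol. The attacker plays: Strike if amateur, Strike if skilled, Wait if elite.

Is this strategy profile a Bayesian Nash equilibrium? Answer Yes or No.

A profile is a BNE iff every type of every player is best-responding given beliefs about the other side.
The defender plays Patrol: E[Patrol] = 0.3·(2) + 0.1·(2) + 0.6·(11) = 7.4; E[Fortify] = 7.6. Not best-responding. ✗
The attacker (capability amateur), facing Patrol: Strike gives -3, Wait gives 4. Proposed Strike is not best — profitable deviation exists. ✗
The attacker (capability skilled), facing Patrol: Strike gives 2, Wait gives -8. Proposed Strike is best. ✓
The attacker (capability elite), facing Patrol: Strike gives 12, Wait gives -2. Proposed Wait is not best — profitable deviation exists. ✗

No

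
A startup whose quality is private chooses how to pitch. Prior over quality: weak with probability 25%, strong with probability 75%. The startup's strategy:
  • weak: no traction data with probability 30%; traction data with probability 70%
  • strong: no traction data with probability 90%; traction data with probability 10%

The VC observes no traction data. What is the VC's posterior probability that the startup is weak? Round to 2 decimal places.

P(no traction data) = 0.25·0.3 + 0.75·0.9 = 0.75
P(weak | no traction data) = (0.25·0.3) / 0.75 = 0.075 / 0.75 = 0.1

0.10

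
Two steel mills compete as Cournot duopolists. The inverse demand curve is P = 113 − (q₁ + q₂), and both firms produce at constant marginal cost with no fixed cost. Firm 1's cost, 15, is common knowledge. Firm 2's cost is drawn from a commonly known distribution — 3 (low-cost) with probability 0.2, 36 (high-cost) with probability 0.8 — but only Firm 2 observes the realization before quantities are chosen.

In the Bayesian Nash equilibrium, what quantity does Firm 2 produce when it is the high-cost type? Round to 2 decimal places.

19.77

Type-c best response for Firm 2: q₂(c) = (113 − c)/2 − q₁/2.
Firm 1 maximizes expected profit; its first-order condition is 113 − 2q₁ − E[q₂] − 15 = 0.
Substituting E[q₂] and solving: E[c₂] = 29.4, so q₁ = (113 − 2·15 + 29.4)/3 = 37.4667.
q₂(high-cost) = (113 − 36 − 37.4667)/2 = 19.7667.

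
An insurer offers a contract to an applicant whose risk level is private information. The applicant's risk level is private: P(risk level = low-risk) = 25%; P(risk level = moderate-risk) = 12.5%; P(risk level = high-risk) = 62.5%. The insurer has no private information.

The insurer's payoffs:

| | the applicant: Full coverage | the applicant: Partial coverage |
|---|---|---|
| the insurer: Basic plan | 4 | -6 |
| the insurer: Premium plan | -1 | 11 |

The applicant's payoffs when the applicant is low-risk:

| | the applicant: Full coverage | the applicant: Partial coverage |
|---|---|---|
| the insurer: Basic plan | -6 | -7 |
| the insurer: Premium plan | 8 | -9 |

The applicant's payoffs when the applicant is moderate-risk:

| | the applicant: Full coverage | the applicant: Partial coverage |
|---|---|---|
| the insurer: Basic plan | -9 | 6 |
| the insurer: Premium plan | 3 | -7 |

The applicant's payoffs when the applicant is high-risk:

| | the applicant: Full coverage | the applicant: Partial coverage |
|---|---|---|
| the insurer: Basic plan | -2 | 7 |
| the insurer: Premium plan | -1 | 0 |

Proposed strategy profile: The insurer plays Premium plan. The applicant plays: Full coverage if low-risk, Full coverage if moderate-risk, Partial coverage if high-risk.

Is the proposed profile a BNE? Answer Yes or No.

Yes

The insurer plays Premium plan: E[Premium plan] = 0.25·(-1) + 0.125·(-1) + 0.625·(11) = 6.5; E[Basic plan] = -2.25. Best-responding. ✓
The applicant (risk level low-risk), facing Premium plan: Full coverage gives 8, Partial coverage gives -9. Proposed Full coverage is best. ✓
The applicant (risk level moderate-risk), facing Premium plan: Full coverage gives 3, Partial coverage gives -7. Proposed Full coverage is best. ✓
The applicant (risk level high-risk), facing Premium plan: Full coverage gives -1, Partial coverage gives 0. Proposed Partial coverage is best. ✓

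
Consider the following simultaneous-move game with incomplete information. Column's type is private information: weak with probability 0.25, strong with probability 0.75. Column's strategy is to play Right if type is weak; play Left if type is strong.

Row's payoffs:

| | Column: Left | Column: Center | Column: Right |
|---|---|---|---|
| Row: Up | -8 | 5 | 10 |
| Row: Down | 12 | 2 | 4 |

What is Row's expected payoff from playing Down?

E[Down] = 0.25·4 + 0.75·12 = 1 + 9 = 10

10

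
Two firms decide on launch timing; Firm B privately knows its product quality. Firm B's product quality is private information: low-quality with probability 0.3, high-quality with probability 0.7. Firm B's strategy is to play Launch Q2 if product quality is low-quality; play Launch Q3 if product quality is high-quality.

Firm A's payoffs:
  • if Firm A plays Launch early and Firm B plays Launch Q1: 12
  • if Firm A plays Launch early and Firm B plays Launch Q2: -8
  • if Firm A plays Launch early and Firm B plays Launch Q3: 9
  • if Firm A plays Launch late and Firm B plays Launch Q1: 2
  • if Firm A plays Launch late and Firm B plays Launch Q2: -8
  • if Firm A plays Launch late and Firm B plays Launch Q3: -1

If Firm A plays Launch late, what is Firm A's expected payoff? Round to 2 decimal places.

-3.10

E[Launch late] = 0.3·(-8) + 0.7·(-1) = (-2.4) + (-0.7) = -3.1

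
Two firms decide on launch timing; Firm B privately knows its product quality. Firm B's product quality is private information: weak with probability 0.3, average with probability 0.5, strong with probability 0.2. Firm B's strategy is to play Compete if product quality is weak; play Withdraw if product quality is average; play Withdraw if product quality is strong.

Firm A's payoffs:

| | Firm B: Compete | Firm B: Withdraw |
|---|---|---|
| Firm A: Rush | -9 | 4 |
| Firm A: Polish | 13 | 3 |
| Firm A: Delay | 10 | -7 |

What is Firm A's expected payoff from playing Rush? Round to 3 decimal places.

0.100

E[Rush] = 0.3·(-9) + 0.5·4 + 0.2·4 = (-2.7) + 2 + 0.8 = 0.1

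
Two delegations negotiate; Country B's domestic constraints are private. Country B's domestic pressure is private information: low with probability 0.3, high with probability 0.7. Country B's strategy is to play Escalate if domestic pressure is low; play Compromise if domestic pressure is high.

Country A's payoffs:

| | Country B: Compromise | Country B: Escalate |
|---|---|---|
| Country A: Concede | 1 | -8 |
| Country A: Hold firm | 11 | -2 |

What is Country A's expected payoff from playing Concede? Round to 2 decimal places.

Take the expectation over Country B's domestic pressure, weighting each type's action by its prior probability.
E[Concede] = 0.3·(-8) + 0.7·1 = (-2.4) + 0.7 = -1.7

-1.70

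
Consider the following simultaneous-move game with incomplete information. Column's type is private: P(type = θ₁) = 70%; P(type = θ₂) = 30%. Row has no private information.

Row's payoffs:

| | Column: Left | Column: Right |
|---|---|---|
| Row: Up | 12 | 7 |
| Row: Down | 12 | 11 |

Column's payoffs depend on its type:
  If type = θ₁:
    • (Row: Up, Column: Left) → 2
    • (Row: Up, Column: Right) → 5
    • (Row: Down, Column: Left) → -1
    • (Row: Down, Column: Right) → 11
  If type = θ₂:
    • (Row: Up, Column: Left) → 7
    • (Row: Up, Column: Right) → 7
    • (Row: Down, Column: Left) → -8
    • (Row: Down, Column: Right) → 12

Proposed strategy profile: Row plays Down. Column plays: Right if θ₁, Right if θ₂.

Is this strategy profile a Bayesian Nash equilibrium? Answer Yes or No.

Row plays Down: E[Down] = 0.7·(11) + 0.3·(11) = 11; E[Up] = 7. Best-responding. ✓
Column (type θ₁), facing Down: Left gives -1, Right gives 11. Proposed Right is best. ✓
Column (type θ₂), facing Down: Left gives -8, Right gives 12. Proposed Right is best. ✓

Yes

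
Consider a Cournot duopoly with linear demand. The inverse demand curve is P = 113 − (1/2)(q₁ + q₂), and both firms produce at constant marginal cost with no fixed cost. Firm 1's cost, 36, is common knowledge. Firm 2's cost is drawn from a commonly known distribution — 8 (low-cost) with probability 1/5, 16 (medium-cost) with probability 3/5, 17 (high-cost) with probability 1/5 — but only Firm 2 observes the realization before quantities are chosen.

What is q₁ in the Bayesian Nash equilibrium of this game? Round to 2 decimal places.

Type-c best response for Firm 2: q₂(c) = (113 − c) − q₁/2.
Firm 1 maximizes expected profit; its first-order condition is 113 − q₁ − (1/2)E[q₂] − 36 = 0.
Substituting E[q₂] and solving: E[c₂] = 14.6, so q₁ = (113 − 2·36 + 14.6)/(3/2) = 37.0667.

37.07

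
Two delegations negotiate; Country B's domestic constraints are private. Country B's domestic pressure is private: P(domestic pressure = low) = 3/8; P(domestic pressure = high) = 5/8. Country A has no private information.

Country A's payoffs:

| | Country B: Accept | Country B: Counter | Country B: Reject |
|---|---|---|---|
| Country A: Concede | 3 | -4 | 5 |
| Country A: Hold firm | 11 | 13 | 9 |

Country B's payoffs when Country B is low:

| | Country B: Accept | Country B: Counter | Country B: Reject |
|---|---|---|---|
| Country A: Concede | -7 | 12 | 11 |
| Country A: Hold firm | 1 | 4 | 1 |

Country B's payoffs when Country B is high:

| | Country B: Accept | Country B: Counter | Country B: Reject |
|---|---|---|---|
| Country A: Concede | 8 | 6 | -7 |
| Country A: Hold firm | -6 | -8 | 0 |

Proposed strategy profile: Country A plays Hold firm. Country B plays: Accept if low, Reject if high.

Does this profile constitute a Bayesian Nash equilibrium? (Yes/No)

No

Country A plays Hold firm: E[Hold firm] = 3/8·(11) + 5/8·(9) = 39/4; E[Concede] = 17/4. Best-responding. ✓
Country B (domestic pressure low), facing Hold firm: Accept gives 1, Counter gives 4, Reject gives 1. Proposed Accept is not best — profitable deviation exists. ✗
Country B (domestic pressure high), facing Hold firm: Accept gives -6, Counter gives -8, Reject gives 0. Proposed Reject is best. ✓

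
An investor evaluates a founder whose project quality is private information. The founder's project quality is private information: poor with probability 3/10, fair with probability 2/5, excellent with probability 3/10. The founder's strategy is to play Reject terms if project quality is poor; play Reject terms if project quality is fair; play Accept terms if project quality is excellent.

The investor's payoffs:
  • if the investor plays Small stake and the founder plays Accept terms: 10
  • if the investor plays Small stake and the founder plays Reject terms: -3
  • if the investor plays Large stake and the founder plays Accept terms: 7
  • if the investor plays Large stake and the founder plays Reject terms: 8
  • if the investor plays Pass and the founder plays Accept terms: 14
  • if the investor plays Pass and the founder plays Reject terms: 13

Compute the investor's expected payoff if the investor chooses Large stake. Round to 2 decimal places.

E[Large stake] = 3/10·8 + 2/5·8 + 3/10·7 = 12/5 + 16/5 + 21/10 = 77/10

7.70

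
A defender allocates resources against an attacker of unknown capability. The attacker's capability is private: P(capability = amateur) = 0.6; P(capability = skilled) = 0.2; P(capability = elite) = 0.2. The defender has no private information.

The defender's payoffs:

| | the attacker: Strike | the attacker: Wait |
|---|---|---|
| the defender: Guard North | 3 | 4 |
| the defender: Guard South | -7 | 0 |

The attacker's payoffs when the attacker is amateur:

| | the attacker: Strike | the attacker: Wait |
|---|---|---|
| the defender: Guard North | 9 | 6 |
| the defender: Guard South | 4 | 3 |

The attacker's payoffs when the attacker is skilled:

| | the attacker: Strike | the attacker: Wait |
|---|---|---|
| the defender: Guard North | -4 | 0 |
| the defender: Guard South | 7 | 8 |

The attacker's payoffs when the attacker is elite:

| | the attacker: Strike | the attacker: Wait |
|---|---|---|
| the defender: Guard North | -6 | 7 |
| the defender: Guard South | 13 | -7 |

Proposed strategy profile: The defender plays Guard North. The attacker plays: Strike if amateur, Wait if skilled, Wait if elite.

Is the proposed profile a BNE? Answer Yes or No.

Yes

The defender plays Guard North: E[Guard North] = 0.6·(3) + 0.2·(4) + 0.2·(4) = 3.4; E[Guard South] = -4.2. Best-responding. ✓
The attacker (capability amateur), facing Guard North: Strike gives 9, Wait gives 6. Proposed Strike is best. ✓
The attacker (capability skilled), facing Guard North: Strike gives -4, Wait gives 0. Proposed Wait is best. ✓
The attacker (capability elite), facing Guard North: Strike gives -6, Wait gives 7. Proposed Wait is best. ✓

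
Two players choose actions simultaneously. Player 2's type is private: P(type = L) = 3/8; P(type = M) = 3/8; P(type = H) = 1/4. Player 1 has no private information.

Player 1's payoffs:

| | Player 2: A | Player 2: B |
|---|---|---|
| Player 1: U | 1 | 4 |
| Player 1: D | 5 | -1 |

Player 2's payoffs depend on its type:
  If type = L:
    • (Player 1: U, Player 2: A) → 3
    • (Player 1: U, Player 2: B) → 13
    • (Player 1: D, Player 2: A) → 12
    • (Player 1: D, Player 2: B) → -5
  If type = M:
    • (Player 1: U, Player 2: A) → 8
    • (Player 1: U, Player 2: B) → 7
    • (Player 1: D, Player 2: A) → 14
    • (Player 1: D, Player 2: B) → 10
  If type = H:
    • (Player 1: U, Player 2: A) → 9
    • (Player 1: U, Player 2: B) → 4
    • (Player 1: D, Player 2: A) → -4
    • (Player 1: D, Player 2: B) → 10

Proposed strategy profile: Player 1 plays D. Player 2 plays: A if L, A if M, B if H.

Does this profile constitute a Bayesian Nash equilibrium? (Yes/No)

Yes

Player 1 plays D: E[D] = 3/8·(5) + 3/8·(5) + 1/4·(-1) = 7/2; E[U] = 7/4. Best-responding. ✓
Player 2 (type L), facing D: A gives 12, B gives -5. Proposed A is best. ✓
Player 2 (type M), facing D: A gives 14, B gives 10. Proposed A is best. ✓
Player 2 (type H), facing D: A gives -4, B gives 10. Proposed B is best. ✓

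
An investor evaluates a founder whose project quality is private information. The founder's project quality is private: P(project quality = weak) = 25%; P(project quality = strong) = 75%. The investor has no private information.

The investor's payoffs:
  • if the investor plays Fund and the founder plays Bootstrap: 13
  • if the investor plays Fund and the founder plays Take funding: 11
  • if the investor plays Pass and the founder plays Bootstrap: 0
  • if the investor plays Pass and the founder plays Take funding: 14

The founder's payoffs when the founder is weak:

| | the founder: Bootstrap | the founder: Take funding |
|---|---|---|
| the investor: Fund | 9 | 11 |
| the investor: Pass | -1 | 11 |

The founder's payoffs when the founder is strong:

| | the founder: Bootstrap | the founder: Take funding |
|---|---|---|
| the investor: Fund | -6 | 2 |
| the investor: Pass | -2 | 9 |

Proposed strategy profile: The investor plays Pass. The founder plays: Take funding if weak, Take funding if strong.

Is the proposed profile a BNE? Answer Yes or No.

Yes

The investor plays Pass: E[Pass] = 0.25·(14) + 0.75·(14) = 14; E[Fund] = 11. Best-responding. ✓
The founder (project quality weak), facing Pass: Bootstrap gives -1, Take funding gives 11. Proposed Take funding is best. ✓
The founder (project quality strong), facing Pass: Bootstrap gives -2, Take funding gives 9. Proposed Take funding is best. ✓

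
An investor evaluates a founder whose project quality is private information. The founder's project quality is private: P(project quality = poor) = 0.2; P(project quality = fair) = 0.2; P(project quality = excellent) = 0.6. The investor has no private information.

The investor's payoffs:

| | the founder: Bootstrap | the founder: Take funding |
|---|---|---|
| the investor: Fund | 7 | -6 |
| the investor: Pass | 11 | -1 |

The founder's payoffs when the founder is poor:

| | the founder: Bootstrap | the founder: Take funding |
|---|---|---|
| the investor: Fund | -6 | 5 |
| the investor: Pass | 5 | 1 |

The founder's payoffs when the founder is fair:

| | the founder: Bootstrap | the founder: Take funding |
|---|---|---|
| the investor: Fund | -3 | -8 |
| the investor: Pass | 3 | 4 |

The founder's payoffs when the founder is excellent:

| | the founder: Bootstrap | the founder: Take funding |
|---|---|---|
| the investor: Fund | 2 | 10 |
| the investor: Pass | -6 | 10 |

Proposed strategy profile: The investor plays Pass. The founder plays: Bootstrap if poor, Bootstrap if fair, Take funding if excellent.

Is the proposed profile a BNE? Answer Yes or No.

No

A profile is a BNE iff every type of every player is best-responding given beliefs about the other side.
The investor plays Pass: E[Pass] = 0.2·(11) + 0.2·(11) + 0.6·(-1) = 3.8; E[Fund] = -0.8. Best-responding. ✓
The founder (project quality poor), facing Pass: Bootstrap gives 5, Take funding gives 1. Proposed Bootstrap is best. ✓
The founder (project quality fair), facing Pass: Bootstrap gives 3, Take funding gives 4. Proposed Bootstrap is not best — profitable deviation exists. ✗
The founder (project quality excellent), facing Pass: Bootstrap gives -6, Take funding gives 10. Proposed Take funding is best. ✓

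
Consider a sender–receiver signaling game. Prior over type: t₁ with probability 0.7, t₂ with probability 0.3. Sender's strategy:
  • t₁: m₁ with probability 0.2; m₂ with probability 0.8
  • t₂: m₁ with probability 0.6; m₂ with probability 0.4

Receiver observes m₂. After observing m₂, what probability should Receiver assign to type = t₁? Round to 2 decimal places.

0.82

Apply Bayes' rule using the sender's strategy as the likelihood.
P(m₂) = 0.7·0.8 + 0.3·0.4 = 0.68
P(t₁ | m₂) = (0.7·0.8) / 0.68 = 0.56 / 0.68 = 0.823529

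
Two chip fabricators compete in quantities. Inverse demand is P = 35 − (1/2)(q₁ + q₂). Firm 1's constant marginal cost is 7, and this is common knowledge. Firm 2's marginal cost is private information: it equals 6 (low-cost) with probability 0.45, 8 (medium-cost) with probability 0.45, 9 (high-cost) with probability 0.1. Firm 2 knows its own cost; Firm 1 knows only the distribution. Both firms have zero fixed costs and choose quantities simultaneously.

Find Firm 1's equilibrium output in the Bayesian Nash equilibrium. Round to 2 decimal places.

18.80

Firm 2 with cost c maximizes (35 − (1/2)(q₁+q₂) − c)·q₂, giving q₂(c) = (35 − c − (1/2)q₁).
E[c₂] = 0.45·6 + 0.45·8 + 0.1·9 = 7.2
Firm 1's FOC against E[q₂] yields q₁ = (35 − 2·7 + E[c₂])/(3/2) = (35 − 14 + 7.2)/(3/2) = 18.8.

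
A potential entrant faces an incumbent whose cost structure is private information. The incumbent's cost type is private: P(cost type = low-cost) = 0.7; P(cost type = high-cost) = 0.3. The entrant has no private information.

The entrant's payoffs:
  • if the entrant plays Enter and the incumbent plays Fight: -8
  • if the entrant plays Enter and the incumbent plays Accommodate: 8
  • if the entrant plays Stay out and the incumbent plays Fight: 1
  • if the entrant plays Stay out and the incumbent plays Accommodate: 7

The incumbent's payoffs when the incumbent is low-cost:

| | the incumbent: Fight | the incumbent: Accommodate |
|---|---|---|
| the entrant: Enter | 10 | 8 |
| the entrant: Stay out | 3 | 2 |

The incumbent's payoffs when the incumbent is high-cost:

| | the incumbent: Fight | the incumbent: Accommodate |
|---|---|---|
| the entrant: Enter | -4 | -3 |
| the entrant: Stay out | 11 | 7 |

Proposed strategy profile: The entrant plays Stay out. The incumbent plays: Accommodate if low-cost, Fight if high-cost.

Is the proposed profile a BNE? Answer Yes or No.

No

The entrant plays Stay out: E[Stay out] = 0.7·(7) + 0.3·(1) = 5.2; E[Enter] = 3.2. Best-responding. ✓
The incumbent (cost type low-cost), facing Stay out: Fight gives 3, Accommodate gives 2. Proposed Accommodate is not best — profitable deviation exists. ✗
The incumbent (cost type high-cost), facing Stay out: Fight gives 11, Accommodate gives 7. Proposed Fight is best. ✓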